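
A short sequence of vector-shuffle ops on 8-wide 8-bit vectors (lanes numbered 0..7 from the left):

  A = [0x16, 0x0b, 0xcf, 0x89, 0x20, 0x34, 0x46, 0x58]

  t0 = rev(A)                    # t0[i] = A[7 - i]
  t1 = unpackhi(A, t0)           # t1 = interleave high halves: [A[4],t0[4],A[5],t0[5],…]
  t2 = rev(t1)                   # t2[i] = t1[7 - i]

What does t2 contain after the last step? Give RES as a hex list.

→ t0 |58|46|34|20|89|cf|0b|16|
→ t1 |20|89|34|cf|46|0b|58|16|
→ t2 |16|58|0b|46|cf|34|89|20|

RES = [ 0x16  0x58  0x0b  0x46  0xcf  0x34  0x89  0x20 ]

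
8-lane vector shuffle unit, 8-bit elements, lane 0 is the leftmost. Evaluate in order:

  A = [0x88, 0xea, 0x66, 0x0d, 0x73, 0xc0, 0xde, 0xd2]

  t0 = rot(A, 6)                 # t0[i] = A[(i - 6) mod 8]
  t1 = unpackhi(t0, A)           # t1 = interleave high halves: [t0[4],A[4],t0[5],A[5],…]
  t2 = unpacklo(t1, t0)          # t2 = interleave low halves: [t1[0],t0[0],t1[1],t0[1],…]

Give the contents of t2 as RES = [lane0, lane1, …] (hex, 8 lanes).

RES = [0xde, 0x66, 0x73, 0x0d, 0xd2, 0x73, 0xc0, 0xc0]

t0 = [0x66, 0x0d, 0x73, 0xc0, 0xde, 0xd2, 0x88, 0xea]
t1 = [0xde, 0x73, 0xd2, 0xc0, 0x88, 0xde, 0xea, 0xd2]
t2 = [0xde, 0x66, 0x73, 0x0d, 0xd2, 0x73, 0xc0, 0xc0]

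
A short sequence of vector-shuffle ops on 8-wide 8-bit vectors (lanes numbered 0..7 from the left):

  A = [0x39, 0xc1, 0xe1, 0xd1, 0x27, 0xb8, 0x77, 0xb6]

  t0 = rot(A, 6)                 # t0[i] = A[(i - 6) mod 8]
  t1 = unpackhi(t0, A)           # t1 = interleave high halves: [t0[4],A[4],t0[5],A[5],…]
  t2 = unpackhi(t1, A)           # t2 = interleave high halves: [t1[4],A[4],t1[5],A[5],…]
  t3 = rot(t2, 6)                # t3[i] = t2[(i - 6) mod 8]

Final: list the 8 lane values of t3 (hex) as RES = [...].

→ t0 |e1|d1|27|b8|77|b6|39|c1|
→ t1 |77|27|b6|b8|39|77|c1|b6|
→ t2 |39|27|77|b8|c1|77|b6|b6|
→ t3 |77|b8|c1|77|b6|b6|39|27|

RES = [ 0x77  0xb8  0xc1  0x77  0xb6  0xb6  0x39  0x27 ]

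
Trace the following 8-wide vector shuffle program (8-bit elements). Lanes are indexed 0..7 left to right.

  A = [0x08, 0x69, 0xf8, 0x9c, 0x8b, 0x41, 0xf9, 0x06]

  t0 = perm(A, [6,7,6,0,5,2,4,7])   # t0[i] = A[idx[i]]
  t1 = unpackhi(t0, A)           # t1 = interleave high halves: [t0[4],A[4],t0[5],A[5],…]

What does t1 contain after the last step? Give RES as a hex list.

  t0: f9 06 f9 08 41 f8 8b 06
  t1: 41 8b f8 41 8b f9 06 06

RES = [ 0x41  0x8b  0xf8  0x41  0x8b  0xf9  0x06  0x06 ]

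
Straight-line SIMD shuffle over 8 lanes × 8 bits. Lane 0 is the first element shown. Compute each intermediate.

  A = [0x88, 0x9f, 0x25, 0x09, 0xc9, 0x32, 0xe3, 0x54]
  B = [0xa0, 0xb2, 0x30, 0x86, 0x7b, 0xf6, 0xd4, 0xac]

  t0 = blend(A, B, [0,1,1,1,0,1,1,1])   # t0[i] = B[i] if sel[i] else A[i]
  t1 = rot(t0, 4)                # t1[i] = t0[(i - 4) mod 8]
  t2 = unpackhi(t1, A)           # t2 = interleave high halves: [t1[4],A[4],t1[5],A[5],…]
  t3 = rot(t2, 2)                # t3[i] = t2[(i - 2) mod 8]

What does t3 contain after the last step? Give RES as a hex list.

t0 = [0x88, 0xb2, 0x30, 0x86, 0xc9, 0xf6, 0xd4, 0xac]
t1 = [0xc9, 0xf6, 0xd4, 0xac, 0x88, 0xb2, 0x30, 0x86]
t2 = [0x88, 0xc9, 0xb2, 0x32, 0x30, 0xe3, 0x86, 0x54]
t3 = [0x86, 0x54, 0x88, 0xc9, 0xb2, 0x32, 0x30, 0xe3]

RES = [0x86, 0x54, 0x88, 0xc9, 0xb2, 0x32, 0x30, 0xe3]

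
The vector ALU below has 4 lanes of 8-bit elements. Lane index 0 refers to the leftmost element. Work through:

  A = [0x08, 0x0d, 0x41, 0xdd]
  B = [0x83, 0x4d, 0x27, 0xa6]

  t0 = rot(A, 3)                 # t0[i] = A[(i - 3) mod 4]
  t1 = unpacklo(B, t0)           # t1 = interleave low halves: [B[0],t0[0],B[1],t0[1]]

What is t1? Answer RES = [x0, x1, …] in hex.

t0 = [0x0d, 0x41, 0xdd, 0x08]
t1 = [0x83, 0x0d, 0x4d, 0x41]

RES = [ 0x83  0x0d  0x4d  0x41 ]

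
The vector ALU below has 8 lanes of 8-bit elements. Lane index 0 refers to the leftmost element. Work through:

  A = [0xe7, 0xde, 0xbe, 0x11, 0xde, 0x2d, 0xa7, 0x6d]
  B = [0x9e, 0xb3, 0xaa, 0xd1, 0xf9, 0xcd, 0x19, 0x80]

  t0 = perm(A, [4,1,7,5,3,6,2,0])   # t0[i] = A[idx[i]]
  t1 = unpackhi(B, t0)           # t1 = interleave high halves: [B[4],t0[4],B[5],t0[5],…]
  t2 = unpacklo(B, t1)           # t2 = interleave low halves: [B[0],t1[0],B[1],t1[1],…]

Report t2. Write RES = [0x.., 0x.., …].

t0 = [0xde, 0xde, 0x6d, 0x2d, 0x11, 0xa7, 0xbe, 0xe7]
t1 = [0xf9, 0x11, 0xcd, 0xa7, 0x19, 0xbe, 0x80, 0xe7]
t2 = [0x9e, 0xf9, 0xb3, 0x11, 0xaa, 0xcd, 0xd1, 0xa7]

RES = [ 0x9e  0xf9  0xb3  0x11  0xaa  0xcd  0xd1  0xa7 ]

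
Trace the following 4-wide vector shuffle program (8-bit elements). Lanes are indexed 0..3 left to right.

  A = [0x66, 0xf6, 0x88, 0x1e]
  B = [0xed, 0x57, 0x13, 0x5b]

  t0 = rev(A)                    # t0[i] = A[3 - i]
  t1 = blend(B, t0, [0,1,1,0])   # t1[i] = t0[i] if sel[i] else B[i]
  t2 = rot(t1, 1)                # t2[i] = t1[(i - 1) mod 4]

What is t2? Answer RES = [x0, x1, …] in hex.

RES = [ 0x5b  0xed  0x88  0xf6 ]

→ t0 |1e|88|f6|66|
→ t1 |ed|88|f6|5b|
→ t2 |5b|ed|88|f6|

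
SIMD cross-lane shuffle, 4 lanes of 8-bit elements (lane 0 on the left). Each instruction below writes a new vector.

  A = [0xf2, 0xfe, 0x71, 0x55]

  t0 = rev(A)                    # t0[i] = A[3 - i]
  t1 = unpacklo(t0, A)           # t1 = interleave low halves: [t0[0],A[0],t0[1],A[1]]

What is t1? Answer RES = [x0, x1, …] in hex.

RES = [0x55, 0xf2, 0x71, 0xfe]

t0 = [0x55, 0x71, 0xfe, 0xf2]
t1 = [0x55, 0xf2, 0x71, 0xfe]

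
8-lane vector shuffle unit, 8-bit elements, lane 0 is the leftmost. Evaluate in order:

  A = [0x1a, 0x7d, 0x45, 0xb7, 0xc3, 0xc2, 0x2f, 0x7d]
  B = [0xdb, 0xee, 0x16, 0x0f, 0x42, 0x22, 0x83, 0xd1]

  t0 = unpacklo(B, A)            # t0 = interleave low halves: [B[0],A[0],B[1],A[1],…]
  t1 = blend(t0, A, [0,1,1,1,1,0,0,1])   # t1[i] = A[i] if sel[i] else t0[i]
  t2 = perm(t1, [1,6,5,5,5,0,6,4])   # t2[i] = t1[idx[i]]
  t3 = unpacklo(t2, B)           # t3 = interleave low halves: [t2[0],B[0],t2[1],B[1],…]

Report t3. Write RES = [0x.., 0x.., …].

RES = [ 0x7d  0xdb  0x0f  0xee  0x45  0x16  0x45  0x0f ]

t0 = [0xdb, 0x1a, 0xee, 0x7d, 0x16, 0x45, 0x0f, 0xb7]
t1 = [0xdb, 0x7d, 0x45, 0xb7, 0xc3, 0x45, 0x0f, 0x7d]
t2 = [0x7d, 0x0f, 0x45, 0x45, 0x45, 0xdb, 0x0f, 0xc3]
t3 = [0x7d, 0xdb, 0x0f, 0xee, 0x45, 0x16, 0x45, 0x0f]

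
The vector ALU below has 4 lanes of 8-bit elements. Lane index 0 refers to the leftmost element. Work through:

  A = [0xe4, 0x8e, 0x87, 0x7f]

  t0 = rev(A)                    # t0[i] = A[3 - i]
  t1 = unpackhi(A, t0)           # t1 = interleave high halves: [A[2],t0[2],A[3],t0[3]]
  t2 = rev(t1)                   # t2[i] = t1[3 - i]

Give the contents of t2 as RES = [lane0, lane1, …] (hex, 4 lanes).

RES = [ 0xe4  0x7f  0x8e  0x87 ]

t0 = [0x7f, 0x87, 0x8e, 0xe4]
t1 = [0x87, 0x8e, 0x7f, 0xe4]
t2 = [0xe4, 0x7f, 0x8e, 0x87]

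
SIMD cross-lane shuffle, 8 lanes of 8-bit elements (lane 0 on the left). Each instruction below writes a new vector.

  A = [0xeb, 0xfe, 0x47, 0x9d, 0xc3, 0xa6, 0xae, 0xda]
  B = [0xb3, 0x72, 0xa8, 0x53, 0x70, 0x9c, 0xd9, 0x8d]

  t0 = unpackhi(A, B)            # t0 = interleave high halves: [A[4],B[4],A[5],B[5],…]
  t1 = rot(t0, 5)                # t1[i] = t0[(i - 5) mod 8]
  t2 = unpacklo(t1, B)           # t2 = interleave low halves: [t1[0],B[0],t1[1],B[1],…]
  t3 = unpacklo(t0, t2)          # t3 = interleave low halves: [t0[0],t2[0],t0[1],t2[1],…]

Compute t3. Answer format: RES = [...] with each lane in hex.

  t0: c3 70 a6 9c ae d9 da 8d
  t1: 9c ae d9 da 8d c3 70 a6
  t2: 9c b3 ae 72 d9 a8 da 53
  t3: c3 9c 70 b3 a6 ae 9c 72

RES = [0xc3, 0x9c, 0x70, 0xb3, 0xa6, 0xae, 0x9c, 0x72]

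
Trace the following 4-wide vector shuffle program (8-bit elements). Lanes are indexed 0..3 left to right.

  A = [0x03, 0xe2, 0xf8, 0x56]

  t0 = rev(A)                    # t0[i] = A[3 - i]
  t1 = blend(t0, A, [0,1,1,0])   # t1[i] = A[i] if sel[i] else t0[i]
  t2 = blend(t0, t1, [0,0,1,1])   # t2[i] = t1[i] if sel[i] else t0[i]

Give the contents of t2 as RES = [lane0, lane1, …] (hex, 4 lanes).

RES = [ 0x56  0xf8  0xf8  0x03 ]

→ t0 |56|f8|e2|03|
→ t1 |56|e2|f8|03|
→ t2 |56|f8|f8|03|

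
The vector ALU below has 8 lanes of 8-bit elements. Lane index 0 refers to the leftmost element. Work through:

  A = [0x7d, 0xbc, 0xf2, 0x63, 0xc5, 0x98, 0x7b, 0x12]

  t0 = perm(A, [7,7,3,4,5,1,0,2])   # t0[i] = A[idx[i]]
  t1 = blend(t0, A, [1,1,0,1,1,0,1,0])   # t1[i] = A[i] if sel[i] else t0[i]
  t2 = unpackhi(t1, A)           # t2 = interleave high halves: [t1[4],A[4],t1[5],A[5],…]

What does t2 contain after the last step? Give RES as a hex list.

t0 = [0x12, 0x12, 0x63, 0xc5, 0x98, 0xbc, 0x7d, 0xf2]
t1 = [0x7d, 0xbc, 0x63, 0x63, 0xc5, 0xbc, 0x7b, 0xf2]
t2 = [0xc5, 0xc5, 0xbc, 0x98, 0x7b, 0x7b, 0xf2, 0x12]

RES = [0xc5, 0xc5, 0xbc, 0x98, 0x7b, 0x7b, 0xf2, 0x12]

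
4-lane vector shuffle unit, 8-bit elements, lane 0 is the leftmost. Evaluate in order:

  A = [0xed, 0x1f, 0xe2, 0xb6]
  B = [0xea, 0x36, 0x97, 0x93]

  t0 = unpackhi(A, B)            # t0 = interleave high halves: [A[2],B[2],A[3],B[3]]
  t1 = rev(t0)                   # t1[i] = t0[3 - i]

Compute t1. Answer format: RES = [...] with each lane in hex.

t0 = [0xe2, 0x97, 0xb6, 0x93]
t1 = [0x93, 0xb6, 0x97, 0xe2]

RES = [ 0x93  0xb6  0x97  0xe2 ]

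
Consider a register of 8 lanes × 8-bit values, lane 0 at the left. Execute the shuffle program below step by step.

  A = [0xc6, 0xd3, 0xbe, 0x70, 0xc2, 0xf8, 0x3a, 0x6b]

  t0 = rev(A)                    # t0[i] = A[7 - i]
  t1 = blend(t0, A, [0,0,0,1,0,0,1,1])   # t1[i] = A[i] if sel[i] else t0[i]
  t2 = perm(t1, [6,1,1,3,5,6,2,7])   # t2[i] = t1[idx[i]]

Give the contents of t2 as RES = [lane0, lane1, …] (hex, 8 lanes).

RES = [ 0x3a  0x3a  0x3a  0x70  0xbe  0x3a  0xf8  0x6b ]

→ t0 |6b|3a|f8|c2|70|be|d3|c6|
→ t1 |6b|3a|f8|70|70|be|3a|6b|
→ t2 |3a|3a|3a|70|be|3a|f8|6b|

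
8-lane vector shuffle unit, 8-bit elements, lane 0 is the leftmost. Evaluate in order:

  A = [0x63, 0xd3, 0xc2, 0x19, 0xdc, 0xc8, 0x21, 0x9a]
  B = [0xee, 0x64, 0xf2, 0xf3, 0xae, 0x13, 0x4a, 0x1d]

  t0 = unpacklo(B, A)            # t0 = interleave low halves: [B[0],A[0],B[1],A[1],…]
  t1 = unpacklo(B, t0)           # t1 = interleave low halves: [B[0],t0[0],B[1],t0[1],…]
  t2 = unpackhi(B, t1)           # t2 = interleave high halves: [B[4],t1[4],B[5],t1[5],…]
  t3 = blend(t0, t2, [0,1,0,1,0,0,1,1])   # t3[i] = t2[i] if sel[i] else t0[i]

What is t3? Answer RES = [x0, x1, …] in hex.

→ t0 |ee|63|64|d3|f2|c2|f3|19|
→ t1 |ee|ee|64|63|f2|64|f3|d3|
→ t2 |ae|f2|13|64|4a|f3|1d|d3|
→ t3 |ee|f2|64|64|f2|c2|1d|d3|

RES = [ 0xee  0xf2  0x64  0x64  0xf2  0xc2  0x1d  0xd3 ]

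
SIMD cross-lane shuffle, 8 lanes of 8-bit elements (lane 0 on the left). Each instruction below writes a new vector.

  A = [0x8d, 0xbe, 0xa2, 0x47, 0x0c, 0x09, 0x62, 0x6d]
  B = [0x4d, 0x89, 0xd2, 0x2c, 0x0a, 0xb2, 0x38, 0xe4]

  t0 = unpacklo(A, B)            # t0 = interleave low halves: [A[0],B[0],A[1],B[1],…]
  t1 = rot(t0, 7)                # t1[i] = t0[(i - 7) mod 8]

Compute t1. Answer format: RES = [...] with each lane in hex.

RES = [0x4d, 0xbe, 0x89, 0xa2, 0xd2, 0x47, 0x2c, 0x8d]

  t0: 8d 4d be 89 a2 d2 47 2c
  t1: 4d be 89 a2 d2 47 2c 8d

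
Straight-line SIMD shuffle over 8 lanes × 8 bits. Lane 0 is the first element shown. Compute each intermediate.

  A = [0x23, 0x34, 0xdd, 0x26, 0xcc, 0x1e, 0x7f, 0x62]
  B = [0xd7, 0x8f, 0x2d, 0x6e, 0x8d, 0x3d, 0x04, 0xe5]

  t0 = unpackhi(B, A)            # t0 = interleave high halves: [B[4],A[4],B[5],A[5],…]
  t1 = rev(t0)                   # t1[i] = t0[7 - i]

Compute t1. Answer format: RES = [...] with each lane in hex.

→ t0 |8d|cc|3d|1e|04|7f|e5|62|
→ t1 |62|e5|7f|04|1e|3d|cc|8d|

RES = [ 0x62  0xe5  0x7f  0x04  0x1e  0x3d  0xcc  0x8d ]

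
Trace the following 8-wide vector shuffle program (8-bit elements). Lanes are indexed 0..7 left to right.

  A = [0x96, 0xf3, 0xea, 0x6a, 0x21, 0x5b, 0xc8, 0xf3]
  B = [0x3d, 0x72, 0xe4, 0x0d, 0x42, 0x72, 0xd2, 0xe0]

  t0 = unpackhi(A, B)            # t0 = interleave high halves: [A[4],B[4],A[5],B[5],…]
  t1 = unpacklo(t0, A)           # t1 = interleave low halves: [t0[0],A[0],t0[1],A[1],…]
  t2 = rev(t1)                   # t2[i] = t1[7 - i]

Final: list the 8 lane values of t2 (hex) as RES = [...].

  t0: 21 42 5b 72 c8 d2 f3 e0
  t1: 21 96 42 f3 5b ea 72 6a
  t2: 6a 72 ea 5b f3 42 96 21

RES = [0x6a, 0x72, 0xea, 0x5b, 0xf3, 0x42, 0x96, 0x21]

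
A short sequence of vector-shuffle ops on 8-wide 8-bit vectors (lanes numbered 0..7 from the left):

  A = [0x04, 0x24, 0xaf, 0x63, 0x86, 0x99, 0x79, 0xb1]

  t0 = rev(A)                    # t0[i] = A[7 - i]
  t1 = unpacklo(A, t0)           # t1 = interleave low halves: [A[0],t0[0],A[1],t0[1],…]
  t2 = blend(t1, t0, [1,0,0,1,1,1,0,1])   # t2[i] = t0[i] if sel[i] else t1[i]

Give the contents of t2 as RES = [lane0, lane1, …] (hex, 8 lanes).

t0 = [0xb1, 0x79, 0x99, 0x86, 0x63, 0xaf, 0x24, 0x04]
t1 = [0x04, 0xb1, 0x24, 0x79, 0xaf, 0x99, 0x63, 0x86]
t2 = [0xb1, 0xb1, 0x24, 0x86, 0x63, 0xaf, 0x63, 0x04]

RES = [0xb1, 0xb1, 0x24, 0x86, 0x63, 0xaf, 0x63, 0x04]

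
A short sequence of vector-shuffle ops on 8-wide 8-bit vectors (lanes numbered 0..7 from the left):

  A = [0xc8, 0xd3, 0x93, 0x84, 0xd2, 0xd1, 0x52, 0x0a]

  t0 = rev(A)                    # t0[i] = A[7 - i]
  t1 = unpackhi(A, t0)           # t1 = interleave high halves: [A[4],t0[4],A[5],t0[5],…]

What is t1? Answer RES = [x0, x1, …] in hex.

RES = [ 0xd2  0x84  0xd1  0x93  0x52  0xd3  0x0a  0xc8 ]

t0 = [0x0a, 0x52, 0xd1, 0xd2, 0x84, 0x93, 0xd3, 0xc8]
t1 = [0xd2, 0x84, 0xd1, 0x93, 0x52, 0xd3, 0x0a, 0xc8]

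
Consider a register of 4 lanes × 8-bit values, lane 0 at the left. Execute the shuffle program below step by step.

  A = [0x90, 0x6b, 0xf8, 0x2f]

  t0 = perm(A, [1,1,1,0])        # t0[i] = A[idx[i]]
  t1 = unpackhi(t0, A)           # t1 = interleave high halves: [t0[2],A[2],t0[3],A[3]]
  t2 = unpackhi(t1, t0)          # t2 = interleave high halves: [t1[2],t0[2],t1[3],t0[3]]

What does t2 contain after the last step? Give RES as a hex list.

RES = [0x90, 0x6b, 0x2f, 0x90]

  t0: 6b 6b 6b 90
  t1: 6b f8 90 2f
  t2: 90 6b 2f 90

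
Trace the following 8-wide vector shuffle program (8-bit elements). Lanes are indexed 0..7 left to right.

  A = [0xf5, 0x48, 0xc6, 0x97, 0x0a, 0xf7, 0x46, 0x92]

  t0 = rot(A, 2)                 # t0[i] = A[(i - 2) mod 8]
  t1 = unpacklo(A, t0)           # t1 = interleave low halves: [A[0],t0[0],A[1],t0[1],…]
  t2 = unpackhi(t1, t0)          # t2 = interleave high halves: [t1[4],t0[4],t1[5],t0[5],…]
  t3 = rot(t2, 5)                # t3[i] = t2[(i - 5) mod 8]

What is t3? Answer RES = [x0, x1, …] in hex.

RES = [0x97, 0x97, 0x0a, 0x48, 0xf7, 0xc6, 0xc6, 0xf5]

  t0: 46 92 f5 48 c6 97 0a f7
  t1: f5 46 48 92 c6 f5 97 48
  t2: c6 c6 f5 97 97 0a 48 f7
  t3: 97 97 0a 48 f7 c6 c6 f5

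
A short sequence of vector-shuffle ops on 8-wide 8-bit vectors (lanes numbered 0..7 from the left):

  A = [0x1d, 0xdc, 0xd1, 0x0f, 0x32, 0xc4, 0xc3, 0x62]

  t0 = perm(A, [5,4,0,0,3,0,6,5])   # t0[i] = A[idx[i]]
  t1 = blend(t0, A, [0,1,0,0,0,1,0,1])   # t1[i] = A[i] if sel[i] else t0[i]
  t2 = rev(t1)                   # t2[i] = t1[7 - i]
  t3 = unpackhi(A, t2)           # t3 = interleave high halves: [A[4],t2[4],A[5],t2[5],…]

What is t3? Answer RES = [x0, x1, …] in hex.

RES = [ 0x32  0x1d  0xc4  0x1d  0xc3  0xdc  0x62  0xc4 ]

  t0: c4 32 1d 1d 0f 1d c3 c4
  t1: c4 dc 1d 1d 0f c4 c3 62
  t2: 62 c3 c4 0f 1d 1d dc c4
  t3: 32 1d c4 1d c3 dc 62 c4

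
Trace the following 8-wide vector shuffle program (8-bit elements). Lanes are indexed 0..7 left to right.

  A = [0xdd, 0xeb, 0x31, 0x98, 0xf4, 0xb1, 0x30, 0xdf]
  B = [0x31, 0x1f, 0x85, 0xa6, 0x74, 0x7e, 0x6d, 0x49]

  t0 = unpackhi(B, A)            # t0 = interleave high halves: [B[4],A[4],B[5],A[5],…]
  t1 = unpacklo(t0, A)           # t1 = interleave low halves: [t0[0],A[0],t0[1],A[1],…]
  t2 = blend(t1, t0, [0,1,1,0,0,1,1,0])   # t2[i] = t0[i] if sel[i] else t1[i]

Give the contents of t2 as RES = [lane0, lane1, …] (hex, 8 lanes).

RES = [0x74, 0xf4, 0x7e, 0xeb, 0x7e, 0x30, 0x49, 0x98]

t0 = [0x74, 0xf4, 0x7e, 0xb1, 0x6d, 0x30, 0x49, 0xdf]
t1 = [0x74, 0xdd, 0xf4, 0xeb, 0x7e, 0x31, 0xb1, 0x98]
t2 = [0x74, 0xf4, 0x7e, 0xeb, 0x7e, 0x30, 0x49, 0x98]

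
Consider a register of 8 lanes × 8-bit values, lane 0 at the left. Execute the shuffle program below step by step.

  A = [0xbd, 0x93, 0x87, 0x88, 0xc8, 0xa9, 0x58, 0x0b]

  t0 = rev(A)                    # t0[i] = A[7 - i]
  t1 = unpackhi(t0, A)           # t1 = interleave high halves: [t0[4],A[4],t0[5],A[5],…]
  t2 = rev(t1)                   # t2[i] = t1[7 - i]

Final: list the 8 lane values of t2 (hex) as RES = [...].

RES = [ 0x0b  0xbd  0x58  0x93  0xa9  0x87  0xc8  0x88 ]

t0 = [0x0b, 0x58, 0xa9, 0xc8, 0x88, 0x87, 0x93, 0xbd]
t1 = [0x88, 0xc8, 0x87, 0xa9, 0x93, 0x58, 0xbd, 0x0b]
t2 = [0x0b, 0xbd, 0x58, 0x93, 0xa9, 0x87, 0xc8, 0x88]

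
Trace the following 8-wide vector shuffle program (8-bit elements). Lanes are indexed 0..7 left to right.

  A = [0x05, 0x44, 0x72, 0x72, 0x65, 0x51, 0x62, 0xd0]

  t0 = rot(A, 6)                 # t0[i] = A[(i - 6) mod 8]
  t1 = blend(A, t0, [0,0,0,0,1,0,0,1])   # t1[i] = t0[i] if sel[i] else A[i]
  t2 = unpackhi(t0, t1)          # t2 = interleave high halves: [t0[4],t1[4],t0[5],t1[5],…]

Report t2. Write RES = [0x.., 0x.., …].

t0 = [0x72, 0x72, 0x65, 0x51, 0x62, 0xd0, 0x05, 0x44]
t1 = [0x05, 0x44, 0x72, 0x72, 0x62, 0x51, 0x62, 0x44]
t2 = [0x62, 0x62, 0xd0, 0x51, 0x05, 0x62, 0x44, 0x44]

RES = [0x62, 0x62, 0xd0, 0x51, 0x05, 0x62, 0x44, 0x44]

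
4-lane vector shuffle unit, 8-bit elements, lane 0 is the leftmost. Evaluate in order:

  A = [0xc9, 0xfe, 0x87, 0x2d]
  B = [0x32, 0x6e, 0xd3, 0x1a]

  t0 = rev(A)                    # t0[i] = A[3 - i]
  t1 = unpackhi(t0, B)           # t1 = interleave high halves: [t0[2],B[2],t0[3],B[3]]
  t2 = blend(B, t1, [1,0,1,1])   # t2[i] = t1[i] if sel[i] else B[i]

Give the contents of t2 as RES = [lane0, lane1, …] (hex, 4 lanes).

  t0: 2d 87 fe c9
  t1: fe d3 c9 1a
  t2: fe 6e c9 1a

RES = [0xfe, 0x6e, 0xc9, 0x1a]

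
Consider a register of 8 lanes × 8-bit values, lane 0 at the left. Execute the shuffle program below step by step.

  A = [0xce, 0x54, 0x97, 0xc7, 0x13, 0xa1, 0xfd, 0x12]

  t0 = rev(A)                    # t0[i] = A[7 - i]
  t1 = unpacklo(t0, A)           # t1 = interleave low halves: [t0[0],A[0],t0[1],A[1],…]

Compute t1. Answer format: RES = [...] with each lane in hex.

  t0: 12 fd a1 13 c7 97 54 ce
  t1: 12 ce fd 54 a1 97 13 c7

RES = [0x12, 0xce, 0xfd, 0x54, 0xa1, 0x97, 0x13, 0xc7]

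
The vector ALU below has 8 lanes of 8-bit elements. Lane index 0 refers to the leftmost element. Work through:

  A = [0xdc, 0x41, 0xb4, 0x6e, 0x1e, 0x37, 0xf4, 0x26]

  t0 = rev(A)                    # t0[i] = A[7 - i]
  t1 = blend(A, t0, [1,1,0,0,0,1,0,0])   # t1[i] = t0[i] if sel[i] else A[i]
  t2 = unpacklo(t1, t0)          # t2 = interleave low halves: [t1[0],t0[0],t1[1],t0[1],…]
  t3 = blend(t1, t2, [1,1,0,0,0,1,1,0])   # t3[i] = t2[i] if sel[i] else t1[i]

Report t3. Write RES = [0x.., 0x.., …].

→ t0 |26|f4|37|1e|6e|b4|41|dc|
→ t1 |26|f4|b4|6e|1e|b4|f4|26|
→ t2 |26|26|f4|f4|b4|37|6e|1e|
→ t3 |26|26|b4|6e|1e|37|6e|26|

RES = [0x26, 0x26, 0xb4, 0x6e, 0x1e, 0x37, 0x6e, 0x26]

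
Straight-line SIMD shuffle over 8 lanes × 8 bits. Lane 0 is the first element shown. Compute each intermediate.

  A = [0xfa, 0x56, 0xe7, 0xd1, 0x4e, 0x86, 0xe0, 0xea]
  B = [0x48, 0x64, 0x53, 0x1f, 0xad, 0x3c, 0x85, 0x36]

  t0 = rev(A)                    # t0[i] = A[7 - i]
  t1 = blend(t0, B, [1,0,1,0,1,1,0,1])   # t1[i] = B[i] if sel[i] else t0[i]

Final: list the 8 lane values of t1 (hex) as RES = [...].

t0 = [0xea, 0xe0, 0x86, 0x4e, 0xd1, 0xe7, 0x56, 0xfa]
t1 = [0x48, 0xe0, 0x53, 0x4e, 0xad, 0x3c, 0x56, 0x36]

RES = [0x48, 0xe0, 0x53, 0x4e, 0xad, 0x3c, 0x56, 0x36]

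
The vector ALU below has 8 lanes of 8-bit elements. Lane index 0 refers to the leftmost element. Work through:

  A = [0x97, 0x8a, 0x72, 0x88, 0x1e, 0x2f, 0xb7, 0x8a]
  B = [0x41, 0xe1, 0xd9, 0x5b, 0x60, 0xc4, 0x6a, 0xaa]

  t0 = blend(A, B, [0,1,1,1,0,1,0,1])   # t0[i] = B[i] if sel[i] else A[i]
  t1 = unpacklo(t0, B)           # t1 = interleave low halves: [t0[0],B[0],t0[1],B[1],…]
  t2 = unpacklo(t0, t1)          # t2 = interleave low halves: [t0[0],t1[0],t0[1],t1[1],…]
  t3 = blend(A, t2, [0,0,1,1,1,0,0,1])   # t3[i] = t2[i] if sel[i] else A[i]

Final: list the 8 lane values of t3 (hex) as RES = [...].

→ t0 |97|e1|d9|5b|1e|c4|b7|aa|
→ t1 |97|41|e1|e1|d9|d9|5b|5b|
→ t2 |97|97|e1|41|d9|e1|5b|e1|
→ t3 |97|8a|e1|41|d9|2f|b7|e1|

RES = [0x97, 0x8a, 0xe1, 0x41, 0xd9, 0x2f, 0xb7, 0xe1]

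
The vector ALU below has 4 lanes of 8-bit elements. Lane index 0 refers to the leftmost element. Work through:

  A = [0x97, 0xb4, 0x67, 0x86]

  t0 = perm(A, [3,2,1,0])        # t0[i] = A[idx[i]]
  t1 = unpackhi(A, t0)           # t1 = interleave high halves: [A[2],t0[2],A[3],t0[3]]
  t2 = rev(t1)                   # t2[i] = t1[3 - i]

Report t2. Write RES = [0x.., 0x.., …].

RES = [0x97, 0x86, 0xb4, 0x67]

  t0: 86 67 b4 97
  t1: 67 b4 86 97
  t2: 97 86 b4 67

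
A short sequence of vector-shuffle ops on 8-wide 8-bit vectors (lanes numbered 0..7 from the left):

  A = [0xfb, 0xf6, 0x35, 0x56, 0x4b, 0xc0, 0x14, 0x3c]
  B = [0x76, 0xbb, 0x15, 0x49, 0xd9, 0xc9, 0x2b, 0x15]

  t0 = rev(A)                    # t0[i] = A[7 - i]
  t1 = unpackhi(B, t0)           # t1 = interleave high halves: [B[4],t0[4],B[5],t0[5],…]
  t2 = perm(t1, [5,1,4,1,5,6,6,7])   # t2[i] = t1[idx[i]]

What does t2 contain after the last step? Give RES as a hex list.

→ t0 |3c|14|c0|4b|56|35|f6|fb|
→ t1 |d9|56|c9|35|2b|f6|15|fb|
→ t2 |f6|56|2b|56|f6|15|15|fb|

RES = [0xf6, 0x56, 0x2b, 0x56, 0xf6, 0x15, 0x15, 0xfb]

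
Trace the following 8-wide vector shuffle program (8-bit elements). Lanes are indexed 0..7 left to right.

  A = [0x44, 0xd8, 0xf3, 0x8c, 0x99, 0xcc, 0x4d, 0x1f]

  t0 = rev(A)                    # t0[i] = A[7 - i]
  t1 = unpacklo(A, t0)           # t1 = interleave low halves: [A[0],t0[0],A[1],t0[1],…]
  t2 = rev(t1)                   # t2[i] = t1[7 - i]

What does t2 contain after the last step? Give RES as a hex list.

RES = [0x99, 0x8c, 0xcc, 0xf3, 0x4d, 0xd8, 0x1f, 0x44]

  t0: 1f 4d cc 99 8c f3 d8 44
  t1: 44 1f d8 4d f3 cc 8c 99
  t2: 99 8c cc f3 4d d8 1f 44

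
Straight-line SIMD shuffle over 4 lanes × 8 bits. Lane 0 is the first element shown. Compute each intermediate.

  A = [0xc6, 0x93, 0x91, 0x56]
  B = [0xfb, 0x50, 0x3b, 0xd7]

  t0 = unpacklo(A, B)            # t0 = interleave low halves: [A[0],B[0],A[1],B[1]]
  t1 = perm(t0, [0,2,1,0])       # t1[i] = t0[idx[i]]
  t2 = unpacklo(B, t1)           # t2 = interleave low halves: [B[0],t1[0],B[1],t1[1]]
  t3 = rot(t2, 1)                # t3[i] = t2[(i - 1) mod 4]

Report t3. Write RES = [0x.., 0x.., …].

RES = [ 0x93  0xfb  0xc6  0x50 ]

  t0: c6 fb 93 50
  t1: c6 93 fb c6
  t2: fb c6 50 93
  t3: 93 fb c6 50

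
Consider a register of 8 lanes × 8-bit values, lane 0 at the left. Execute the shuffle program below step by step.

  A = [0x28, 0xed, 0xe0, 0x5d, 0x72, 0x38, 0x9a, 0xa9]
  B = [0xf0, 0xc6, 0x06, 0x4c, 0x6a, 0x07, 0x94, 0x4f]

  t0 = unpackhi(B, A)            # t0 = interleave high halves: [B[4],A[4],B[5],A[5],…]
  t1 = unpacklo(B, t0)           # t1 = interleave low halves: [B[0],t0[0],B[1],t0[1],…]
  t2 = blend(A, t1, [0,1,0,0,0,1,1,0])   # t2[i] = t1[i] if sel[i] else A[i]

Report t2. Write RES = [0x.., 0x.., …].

RES = [0x28, 0x6a, 0xe0, 0x5d, 0x72, 0x07, 0x4c, 0xa9]

  t0: 6a 72 07 38 94 9a 4f a9
  t1: f0 6a c6 72 06 07 4c 38
  t2: 28 6a e0 5d 72 07 4c a9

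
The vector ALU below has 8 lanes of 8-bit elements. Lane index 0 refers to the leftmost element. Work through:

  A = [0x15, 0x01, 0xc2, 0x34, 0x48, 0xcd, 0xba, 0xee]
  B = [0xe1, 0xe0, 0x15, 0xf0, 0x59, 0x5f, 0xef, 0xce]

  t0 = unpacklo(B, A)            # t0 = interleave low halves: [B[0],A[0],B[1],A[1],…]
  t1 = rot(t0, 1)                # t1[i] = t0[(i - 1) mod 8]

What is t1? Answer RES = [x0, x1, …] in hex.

t0 = [0xe1, 0x15, 0xe0, 0x01, 0x15, 0xc2, 0xf0, 0x34]
t1 = [0x34, 0xe1, 0x15, 0xe0, 0x01, 0x15, 0xc2, 0xf0]

RES = [0x34, 0xe1, 0x15, 0xe0, 0x01, 0x15, 0xc2, 0xf0]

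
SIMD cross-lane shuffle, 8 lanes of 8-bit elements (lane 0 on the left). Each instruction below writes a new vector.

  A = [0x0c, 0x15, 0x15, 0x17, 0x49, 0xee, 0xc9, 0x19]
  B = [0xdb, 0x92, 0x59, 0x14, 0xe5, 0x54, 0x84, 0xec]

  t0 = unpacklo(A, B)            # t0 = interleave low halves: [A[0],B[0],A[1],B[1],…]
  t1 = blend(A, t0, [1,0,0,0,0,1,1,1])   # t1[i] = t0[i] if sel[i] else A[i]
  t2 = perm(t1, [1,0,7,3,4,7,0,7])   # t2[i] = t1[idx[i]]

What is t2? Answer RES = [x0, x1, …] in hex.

  t0: 0c db 15 92 15 59 17 14
  t1: 0c 15 15 17 49 59 17 14
  t2: 15 0c 14 17 49 14 0c 14

RES = [0x15, 0x0c, 0x14, 0x17, 0x49, 0x14, 0x0c, 0x14]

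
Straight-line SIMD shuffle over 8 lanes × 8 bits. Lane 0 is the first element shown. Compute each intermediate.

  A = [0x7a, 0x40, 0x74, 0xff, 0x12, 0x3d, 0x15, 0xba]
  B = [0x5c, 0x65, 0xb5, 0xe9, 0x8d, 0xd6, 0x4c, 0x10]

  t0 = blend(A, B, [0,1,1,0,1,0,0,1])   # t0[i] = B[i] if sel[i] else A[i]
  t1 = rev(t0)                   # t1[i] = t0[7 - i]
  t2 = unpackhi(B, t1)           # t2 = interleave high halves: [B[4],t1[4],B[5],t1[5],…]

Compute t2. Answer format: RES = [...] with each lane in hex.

  t0: 7a 65 b5 ff 8d 3d 15 10
  t1: 10 15 3d 8d ff b5 65 7a
  t2: 8d ff d6 b5 4c 65 10 7a

RES = [0x8d, 0xff, 0xd6, 0xb5, 0x4c, 0x65, 0x10, 0x7a]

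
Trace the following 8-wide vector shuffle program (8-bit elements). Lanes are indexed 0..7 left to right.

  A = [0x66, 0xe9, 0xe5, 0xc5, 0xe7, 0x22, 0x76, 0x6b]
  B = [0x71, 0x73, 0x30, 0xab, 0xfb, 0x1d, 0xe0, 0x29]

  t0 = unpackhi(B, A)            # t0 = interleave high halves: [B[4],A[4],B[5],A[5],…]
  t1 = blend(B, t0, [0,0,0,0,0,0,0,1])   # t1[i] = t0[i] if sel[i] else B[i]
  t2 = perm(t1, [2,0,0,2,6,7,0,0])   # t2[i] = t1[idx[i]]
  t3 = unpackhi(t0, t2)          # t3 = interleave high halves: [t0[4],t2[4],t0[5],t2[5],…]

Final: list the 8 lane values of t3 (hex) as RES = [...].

→ t0 |fb|e7|1d|22|e0|76|29|6b|
→ t1 |71|73|30|ab|fb|1d|e0|6b|
→ t2 |30|71|71|30|e0|6b|71|71|
→ t3 |e0|e0|76|6b|29|71|6b|71|

RES = [ 0xe0  0xe0  0x76  0x6b  0x29  0x71  0x6b  0x71 ]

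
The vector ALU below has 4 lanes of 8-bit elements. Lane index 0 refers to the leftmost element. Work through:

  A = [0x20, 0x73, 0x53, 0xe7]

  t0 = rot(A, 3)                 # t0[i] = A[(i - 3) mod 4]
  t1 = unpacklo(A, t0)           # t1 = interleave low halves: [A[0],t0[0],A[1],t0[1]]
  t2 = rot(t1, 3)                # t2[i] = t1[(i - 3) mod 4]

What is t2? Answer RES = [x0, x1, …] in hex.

→ t0 |73|53|e7|20|
→ t1 |20|73|73|53|
→ t2 |73|73|53|20|

RES = [ 0x73  0x73  0x53  0x20 ]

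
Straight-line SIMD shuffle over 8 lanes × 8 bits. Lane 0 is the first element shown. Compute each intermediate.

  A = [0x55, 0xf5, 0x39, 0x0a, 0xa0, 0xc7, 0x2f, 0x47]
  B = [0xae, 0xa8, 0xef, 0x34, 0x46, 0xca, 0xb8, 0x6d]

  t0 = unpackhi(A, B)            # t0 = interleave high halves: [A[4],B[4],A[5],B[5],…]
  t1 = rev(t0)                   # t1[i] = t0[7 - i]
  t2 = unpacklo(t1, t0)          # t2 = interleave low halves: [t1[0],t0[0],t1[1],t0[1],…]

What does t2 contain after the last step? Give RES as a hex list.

RES = [ 0x6d  0xa0  0x47  0x46  0xb8  0xc7  0x2f  0xca ]

t0 = [0xa0, 0x46, 0xc7, 0xca, 0x2f, 0xb8, 0x47, 0x6d]
t1 = [0x6d, 0x47, 0xb8, 0x2f, 0xca, 0xc7, 0x46, 0xa0]
t2 = [0x6d, 0xa0, 0x47, 0x46, 0xb8, 0xc7, 0x2f, 0xca]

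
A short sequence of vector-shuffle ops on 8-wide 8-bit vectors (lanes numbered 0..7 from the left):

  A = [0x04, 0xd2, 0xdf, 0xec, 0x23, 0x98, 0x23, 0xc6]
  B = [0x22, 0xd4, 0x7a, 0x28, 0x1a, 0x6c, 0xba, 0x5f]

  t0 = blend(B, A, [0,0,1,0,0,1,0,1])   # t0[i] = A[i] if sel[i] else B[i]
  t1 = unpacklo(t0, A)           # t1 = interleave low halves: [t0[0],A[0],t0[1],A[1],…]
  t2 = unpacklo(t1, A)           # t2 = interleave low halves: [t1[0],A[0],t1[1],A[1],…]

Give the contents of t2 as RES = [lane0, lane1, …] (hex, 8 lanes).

RES = [ 0x22  0x04  0x04  0xd2  0xd4  0xdf  0xd2  0xec ]

→ t0 |22|d4|df|28|1a|98|ba|c6|
→ t1 |22|04|d4|d2|df|df|28|ec|
→ t2 |22|04|04|d2|d4|df|d2|ec|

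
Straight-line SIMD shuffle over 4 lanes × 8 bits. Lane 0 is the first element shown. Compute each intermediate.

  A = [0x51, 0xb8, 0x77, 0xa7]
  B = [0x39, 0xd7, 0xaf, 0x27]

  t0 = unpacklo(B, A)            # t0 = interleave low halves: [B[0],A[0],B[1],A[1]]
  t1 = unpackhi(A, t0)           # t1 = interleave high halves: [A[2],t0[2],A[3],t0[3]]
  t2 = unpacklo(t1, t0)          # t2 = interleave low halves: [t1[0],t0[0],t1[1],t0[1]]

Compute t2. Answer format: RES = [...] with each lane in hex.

  t0: 39 51 d7 b8
  t1: 77 d7 a7 b8
  t2: 77 39 d7 51

RES = [ 0x77  0x39  0xd7  0x51 ]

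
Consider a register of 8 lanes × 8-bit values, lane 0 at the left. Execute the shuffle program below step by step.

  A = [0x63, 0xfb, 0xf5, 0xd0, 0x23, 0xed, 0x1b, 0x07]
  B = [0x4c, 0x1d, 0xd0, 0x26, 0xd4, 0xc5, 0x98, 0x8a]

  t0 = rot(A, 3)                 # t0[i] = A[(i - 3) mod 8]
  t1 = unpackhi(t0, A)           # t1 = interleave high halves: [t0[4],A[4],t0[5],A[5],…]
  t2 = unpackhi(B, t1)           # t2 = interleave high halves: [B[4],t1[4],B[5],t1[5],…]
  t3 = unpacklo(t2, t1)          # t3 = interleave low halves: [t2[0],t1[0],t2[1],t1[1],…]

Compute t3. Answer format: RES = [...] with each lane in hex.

RES = [ 0xd4  0xfb  0xd0  0x23  0xc5  0xf5  0x1b  0xed ]

  t0: ed 1b 07 63 fb f5 d0 23
  t1: fb 23 f5 ed d0 1b 23 07
  t2: d4 d0 c5 1b 98 23 8a 07
  t3: d4 fb d0 23 c5 f5 1b ed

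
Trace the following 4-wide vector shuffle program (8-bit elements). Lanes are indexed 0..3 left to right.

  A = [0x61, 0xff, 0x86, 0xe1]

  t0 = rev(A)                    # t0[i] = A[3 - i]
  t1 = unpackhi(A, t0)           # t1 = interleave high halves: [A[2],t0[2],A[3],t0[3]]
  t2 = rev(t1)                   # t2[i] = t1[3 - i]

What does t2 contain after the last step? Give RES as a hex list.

  t0: e1 86 ff 61
  t1: 86 ff e1 61
  t2: 61 e1 ff 86

RES = [0x61, 0xe1, 0xff, 0x86]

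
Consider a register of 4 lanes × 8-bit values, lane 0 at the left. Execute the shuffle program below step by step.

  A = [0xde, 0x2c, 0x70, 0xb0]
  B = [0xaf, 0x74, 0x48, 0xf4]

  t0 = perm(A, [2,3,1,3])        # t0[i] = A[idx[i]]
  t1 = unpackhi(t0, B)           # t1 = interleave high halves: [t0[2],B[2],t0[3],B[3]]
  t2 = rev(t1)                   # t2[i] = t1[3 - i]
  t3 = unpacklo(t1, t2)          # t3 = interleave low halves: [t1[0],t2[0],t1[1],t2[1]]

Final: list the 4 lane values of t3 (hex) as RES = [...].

  t0: 70 b0 2c b0
  t1: 2c 48 b0 f4
  t2: f4 b0 48 2c
  t3: 2c f4 48 b0

RES = [0x2c, 0xf4, 0x48, 0xb0]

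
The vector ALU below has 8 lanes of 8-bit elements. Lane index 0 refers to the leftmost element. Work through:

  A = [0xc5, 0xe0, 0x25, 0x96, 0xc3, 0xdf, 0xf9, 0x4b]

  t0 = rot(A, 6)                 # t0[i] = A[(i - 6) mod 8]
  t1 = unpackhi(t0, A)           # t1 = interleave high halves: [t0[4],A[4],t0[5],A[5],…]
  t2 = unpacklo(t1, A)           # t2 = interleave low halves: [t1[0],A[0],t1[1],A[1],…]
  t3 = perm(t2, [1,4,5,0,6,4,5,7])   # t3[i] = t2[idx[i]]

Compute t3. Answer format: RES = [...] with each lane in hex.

RES = [ 0xc5  0x4b  0x25  0xf9  0xdf  0x4b  0x25  0x96 ]

→ t0 |25|96|c3|df|f9|4b|c5|e0|
→ t1 |f9|c3|4b|df|c5|f9|e0|4b|
→ t2 |f9|c5|c3|e0|4b|25|df|96|
→ t3 |c5|4b|25|f9|df|4b|25|96|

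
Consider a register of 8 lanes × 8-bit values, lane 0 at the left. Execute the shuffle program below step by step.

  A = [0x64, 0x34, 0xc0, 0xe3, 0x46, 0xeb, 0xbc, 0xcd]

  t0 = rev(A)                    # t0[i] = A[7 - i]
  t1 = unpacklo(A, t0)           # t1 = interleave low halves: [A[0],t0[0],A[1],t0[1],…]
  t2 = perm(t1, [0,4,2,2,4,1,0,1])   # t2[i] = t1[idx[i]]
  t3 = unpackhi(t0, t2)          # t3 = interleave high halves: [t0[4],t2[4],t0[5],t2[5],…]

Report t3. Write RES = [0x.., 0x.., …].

→ t0 |cd|bc|eb|46|e3|c0|34|64|
→ t1 |64|cd|34|bc|c0|eb|e3|46|
→ t2 |64|c0|34|34|c0|cd|64|cd|
→ t3 |e3|c0|c0|cd|34|64|64|cd|

RES = [0xe3, 0xc0, 0xc0, 0xcd, 0x34, 0x64, 0x64, 0xcd]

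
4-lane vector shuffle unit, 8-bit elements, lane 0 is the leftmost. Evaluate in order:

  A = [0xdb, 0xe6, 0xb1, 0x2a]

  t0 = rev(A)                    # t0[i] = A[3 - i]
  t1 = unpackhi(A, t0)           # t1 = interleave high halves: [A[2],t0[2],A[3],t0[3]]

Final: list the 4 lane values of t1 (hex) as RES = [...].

  t0: 2a b1 e6 db
  t1: b1 e6 2a db

RES = [0xb1, 0xe6, 0x2a, 0xdb]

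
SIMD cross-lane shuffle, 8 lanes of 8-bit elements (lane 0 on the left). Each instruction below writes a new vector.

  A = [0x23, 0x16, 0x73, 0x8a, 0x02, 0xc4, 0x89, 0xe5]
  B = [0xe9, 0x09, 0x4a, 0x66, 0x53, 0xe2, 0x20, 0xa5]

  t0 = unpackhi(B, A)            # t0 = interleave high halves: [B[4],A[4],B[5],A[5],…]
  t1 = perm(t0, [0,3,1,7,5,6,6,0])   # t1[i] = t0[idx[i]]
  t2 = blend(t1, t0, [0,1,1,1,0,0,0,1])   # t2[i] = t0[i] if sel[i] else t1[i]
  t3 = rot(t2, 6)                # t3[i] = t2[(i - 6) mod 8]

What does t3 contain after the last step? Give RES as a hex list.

  t0: 53 02 e2 c4 20 89 a5 e5
  t1: 53 c4 02 e5 89 a5 a5 53
  t2: 53 02 e2 c4 89 a5 a5 e5
  t3: e2 c4 89 a5 a5 e5 53 02

RES = [ 0xe2  0xc4  0x89  0xa5  0xa5  0xe5  0x53  0x02 ]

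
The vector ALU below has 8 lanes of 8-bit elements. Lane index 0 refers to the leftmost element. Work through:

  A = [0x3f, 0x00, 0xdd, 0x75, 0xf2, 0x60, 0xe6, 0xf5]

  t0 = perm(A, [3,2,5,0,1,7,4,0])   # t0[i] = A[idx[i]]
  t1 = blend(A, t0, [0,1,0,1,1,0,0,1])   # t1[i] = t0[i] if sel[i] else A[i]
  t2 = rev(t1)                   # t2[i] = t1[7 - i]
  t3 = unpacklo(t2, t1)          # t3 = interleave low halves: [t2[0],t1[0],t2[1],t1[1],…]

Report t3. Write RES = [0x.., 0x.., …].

RES = [0x3f, 0x3f, 0xe6, 0xdd, 0x60, 0xdd, 0x00, 0x3f]

t0 = [0x75, 0xdd, 0x60, 0x3f, 0x00, 0xf5, 0xf2, 0x3f]
t1 = [0x3f, 0xdd, 0xdd, 0x3f, 0x00, 0x60, 0xe6, 0x3f]
t2 = [0x3f, 0xe6, 0x60, 0x00, 0x3f, 0xdd, 0xdd, 0x3f]
t3 = [0x3f, 0x3f, 0xe6, 0xdd, 0x60, 0xdd, 0x00, 0x3f]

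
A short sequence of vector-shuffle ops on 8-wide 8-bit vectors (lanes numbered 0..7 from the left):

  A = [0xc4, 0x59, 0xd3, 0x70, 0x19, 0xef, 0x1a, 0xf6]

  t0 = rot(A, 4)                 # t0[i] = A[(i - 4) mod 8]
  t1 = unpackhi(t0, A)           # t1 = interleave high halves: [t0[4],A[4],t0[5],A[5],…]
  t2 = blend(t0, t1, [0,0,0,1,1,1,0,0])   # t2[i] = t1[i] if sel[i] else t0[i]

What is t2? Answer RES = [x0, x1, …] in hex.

  t0: 19 ef 1a f6 c4 59 d3 70
  t1: c4 19 59 ef d3 1a 70 f6
  t2: 19 ef 1a ef d3 1a d3 70

RES = [ 0x19  0xef  0x1a  0xef  0xd3  0x1a  0xd3  0x70 ]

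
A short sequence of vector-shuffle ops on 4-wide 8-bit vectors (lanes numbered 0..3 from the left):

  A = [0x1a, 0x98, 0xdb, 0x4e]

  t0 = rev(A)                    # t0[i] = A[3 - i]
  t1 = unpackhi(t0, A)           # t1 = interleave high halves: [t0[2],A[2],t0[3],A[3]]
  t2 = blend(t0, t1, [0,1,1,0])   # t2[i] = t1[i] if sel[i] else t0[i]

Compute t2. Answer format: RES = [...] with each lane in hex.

RES = [ 0x4e  0xdb  0x1a  0x1a ]

  t0: 4e db 98 1a
  t1: 98 db 1a 4e
  t2: 4e db 1a 1a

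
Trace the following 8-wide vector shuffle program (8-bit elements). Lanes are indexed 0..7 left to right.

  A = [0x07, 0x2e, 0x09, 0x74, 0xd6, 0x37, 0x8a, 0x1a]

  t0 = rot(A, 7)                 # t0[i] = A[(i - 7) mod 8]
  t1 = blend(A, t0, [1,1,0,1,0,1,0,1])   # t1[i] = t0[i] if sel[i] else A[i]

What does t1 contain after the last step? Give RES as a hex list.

RES = [0x2e, 0x09, 0x09, 0xd6, 0xd6, 0x8a, 0x8a, 0x07]

  t0: 2e 09 74 d6 37 8a 1a 07
  t1: 2e 09 09 d6 d6 8a 8a 07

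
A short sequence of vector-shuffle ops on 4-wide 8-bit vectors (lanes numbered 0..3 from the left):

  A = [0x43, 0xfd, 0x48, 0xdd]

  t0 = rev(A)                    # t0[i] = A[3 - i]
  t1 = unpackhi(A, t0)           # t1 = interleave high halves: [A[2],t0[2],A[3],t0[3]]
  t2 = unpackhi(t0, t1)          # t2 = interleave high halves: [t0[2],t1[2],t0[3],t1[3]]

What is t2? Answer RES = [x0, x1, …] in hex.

RES = [ 0xfd  0xdd  0x43  0x43 ]

  t0: dd 48 fd 43
  t1: 48 fd dd 43
  t2: fd dd 43 43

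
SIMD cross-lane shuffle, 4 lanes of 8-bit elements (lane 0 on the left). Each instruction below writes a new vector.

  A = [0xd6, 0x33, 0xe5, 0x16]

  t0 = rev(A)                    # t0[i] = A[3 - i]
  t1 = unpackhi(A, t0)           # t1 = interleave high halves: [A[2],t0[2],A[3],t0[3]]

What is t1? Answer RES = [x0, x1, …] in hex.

RES = [0xe5, 0x33, 0x16, 0xd6]

→ t0 |16|e5|33|d6|
→ t1 |e5|33|16|d6|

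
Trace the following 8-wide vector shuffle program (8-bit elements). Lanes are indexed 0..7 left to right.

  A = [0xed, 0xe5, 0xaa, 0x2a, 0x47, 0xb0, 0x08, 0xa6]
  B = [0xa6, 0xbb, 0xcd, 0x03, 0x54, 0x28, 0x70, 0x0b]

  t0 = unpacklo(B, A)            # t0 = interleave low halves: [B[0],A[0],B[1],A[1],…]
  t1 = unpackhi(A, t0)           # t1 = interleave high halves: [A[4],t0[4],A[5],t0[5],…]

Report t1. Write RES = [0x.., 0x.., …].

→ t0 |a6|ed|bb|e5|cd|aa|03|2a|
→ t1 |47|cd|b0|aa|08|03|a6|2a|

RES = [0x47, 0xcd, 0xb0, 0xaa, 0x08, 0x03, 0xa6, 0x2a]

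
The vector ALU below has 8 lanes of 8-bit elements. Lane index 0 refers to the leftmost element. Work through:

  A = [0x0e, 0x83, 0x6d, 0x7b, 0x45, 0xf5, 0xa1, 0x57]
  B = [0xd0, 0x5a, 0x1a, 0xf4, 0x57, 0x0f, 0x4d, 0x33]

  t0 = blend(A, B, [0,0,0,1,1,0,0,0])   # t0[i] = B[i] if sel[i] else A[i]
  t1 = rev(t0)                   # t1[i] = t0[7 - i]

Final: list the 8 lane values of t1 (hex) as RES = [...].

RES = [0x57, 0xa1, 0xf5, 0x57, 0xf4, 0x6d, 0x83, 0x0e]

t0 = [0x0e, 0x83, 0x6d, 0xf4, 0x57, 0xf5, 0xa1, 0x57]
t1 = [0x57, 0xa1, 0xf5, 0x57, 0xf4, 0x6d, 0x83, 0x0e]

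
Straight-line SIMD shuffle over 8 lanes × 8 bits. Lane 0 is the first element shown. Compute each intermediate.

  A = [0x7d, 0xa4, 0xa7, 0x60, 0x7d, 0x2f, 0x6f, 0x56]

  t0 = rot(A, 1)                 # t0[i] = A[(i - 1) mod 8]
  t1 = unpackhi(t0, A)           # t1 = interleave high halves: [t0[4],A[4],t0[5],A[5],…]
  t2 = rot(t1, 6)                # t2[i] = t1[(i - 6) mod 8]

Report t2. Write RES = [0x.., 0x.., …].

RES = [ 0x7d  0x2f  0x2f  0x6f  0x6f  0x56  0x60  0x7d ]

→ t0 |56|7d|a4|a7|60|7d|2f|6f|
→ t1 |60|7d|7d|2f|2f|6f|6f|56|
→ t2 |7d|2f|2f|6f|6f|56|60|7d|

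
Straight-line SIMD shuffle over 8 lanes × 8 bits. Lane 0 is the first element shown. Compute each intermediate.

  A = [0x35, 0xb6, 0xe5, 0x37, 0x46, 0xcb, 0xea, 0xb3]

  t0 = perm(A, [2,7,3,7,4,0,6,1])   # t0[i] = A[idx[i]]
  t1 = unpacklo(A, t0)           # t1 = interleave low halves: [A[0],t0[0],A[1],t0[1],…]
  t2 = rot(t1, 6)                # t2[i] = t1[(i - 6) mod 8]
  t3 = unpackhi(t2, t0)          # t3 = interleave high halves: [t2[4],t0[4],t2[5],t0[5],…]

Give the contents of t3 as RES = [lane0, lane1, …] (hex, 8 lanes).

RES = [0x37, 0x46, 0xb3, 0x35, 0x35, 0xea, 0xe5, 0xb6]

t0 = [0xe5, 0xb3, 0x37, 0xb3, 0x46, 0x35, 0xea, 0xb6]
t1 = [0x35, 0xe5, 0xb6, 0xb3, 0xe5, 0x37, 0x37, 0xb3]
t2 = [0xb6, 0xb3, 0xe5, 0x37, 0x37, 0xb3, 0x35, 0xe5]
t3 = [0x37, 0x46, 0xb3, 0x35, 0x35, 0xea, 0xe5, 0xb6]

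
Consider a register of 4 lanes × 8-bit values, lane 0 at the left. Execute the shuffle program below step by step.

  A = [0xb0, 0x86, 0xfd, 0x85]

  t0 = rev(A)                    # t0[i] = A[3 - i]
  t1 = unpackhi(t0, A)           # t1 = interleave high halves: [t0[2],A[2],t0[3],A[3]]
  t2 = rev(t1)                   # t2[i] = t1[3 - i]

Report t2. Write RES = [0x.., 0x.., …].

  t0: 85 fd 86 b0
  t1: 86 fd b0 85
  t2: 85 b0 fd 86

RES = [0x85, 0xb0, 0xfd, 0x86]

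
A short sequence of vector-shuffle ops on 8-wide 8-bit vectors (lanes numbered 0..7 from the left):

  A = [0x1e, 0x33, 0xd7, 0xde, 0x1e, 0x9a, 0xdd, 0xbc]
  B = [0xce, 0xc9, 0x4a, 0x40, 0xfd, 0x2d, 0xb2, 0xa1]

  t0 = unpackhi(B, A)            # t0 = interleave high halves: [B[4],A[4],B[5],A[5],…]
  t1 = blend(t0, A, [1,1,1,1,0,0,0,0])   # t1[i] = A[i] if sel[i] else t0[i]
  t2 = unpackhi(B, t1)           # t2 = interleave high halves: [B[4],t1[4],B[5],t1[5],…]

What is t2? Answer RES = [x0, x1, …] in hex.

→ t0 |fd|1e|2d|9a|b2|dd|a1|bc|
→ t1 |1e|33|d7|de|b2|dd|a1|bc|
→ t2 |fd|b2|2d|dd|b2|a1|a1|bc|

RES = [0xfd, 0xb2, 0x2d, 0xdd, 0xb2, 0xa1, 0xa1, 0xbc]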